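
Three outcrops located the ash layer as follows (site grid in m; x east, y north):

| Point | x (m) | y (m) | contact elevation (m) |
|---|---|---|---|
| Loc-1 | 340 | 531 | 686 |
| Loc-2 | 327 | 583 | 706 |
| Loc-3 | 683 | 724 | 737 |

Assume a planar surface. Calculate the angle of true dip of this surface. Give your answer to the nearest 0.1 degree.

20.5°

Let the plane be z = a·x + b·y + c.
Loc-2−Loc-1: −13a + 52b = 20;  Loc-3−Loc-1: 343a + 193b = 51.
Solving gives a = −0.05938, b = 0.36977.
Gradient magnitude |∇z| = √(a² + b²) = √(0.00353 + 0.13673) = 0.37451.
True dip = arctan(0.37451) = 20.5°, dipping toward S (azimuth ≈ 171°).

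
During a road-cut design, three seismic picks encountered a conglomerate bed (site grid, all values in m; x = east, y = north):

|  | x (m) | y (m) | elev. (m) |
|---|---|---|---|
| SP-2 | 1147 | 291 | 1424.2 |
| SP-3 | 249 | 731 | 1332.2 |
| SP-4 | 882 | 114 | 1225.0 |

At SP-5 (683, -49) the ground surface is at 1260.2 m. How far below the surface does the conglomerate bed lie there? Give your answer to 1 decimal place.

Two edge vectors: SP-2→SP-3 = (-898, 440, -92), SP-2→SP-4 = (-265, -177, -199.2).
Normal n = (SP-2→SP-3) × (SP-2→SP-4) = (-103932, -154501.6, 275546).
So ∂z/∂x = −n_x/n_z = 0.377186 and ∂z/∂y = −n_y/n_z = 0.560711.
Intercept c from SP-2: 1424.2 − 432.63 − 163.17 = 828.40.
At (683, -49): z_contact = 257.62 − 27.47 + 828.40 = 1058.54 m.
Depth below ground = 1260.2 − 1058.54 = 201.7 m.

201.7 m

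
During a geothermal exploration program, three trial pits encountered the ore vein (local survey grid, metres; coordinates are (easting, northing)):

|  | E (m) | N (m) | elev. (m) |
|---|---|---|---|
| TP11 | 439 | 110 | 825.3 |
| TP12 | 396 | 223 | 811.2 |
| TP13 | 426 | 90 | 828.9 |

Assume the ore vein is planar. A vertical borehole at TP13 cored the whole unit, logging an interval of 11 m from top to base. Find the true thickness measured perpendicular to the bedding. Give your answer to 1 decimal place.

10.9 m

Let the plane be z = a·E + b·N + c.
TP12−TP11: −43a + 113b = −14.1;  TP13−TP11: −13a − 20b = 3.6.
Solving gives a = −0.05359, b = −0.14517.
|∇z| = √(a²+b²) = 0.15474, so dip δ = arctan(0.15474) = 8.80°.
True thickness = vertical thickness × cos δ = 11 × cos 8.80° = 10.9 m.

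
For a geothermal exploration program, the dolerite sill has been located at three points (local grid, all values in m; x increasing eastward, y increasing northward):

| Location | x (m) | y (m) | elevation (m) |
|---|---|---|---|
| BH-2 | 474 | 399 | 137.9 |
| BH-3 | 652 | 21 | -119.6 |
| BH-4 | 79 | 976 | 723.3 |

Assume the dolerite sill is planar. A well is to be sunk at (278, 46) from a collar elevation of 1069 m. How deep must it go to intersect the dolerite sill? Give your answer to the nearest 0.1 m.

Let the plane be z = a·x + b·y + c.
BH-3−BH-2: 178a − 378b = −257.5;  BH-4−BH-2: −395a + 577b = 585.4.
Solving gives a = −1.56003, b = −0.05340.
Then c = 137.9 − a·474 − b·399 = 898.66.
At (278, 46): z_contact = −433.69 − 2.46 + 898.66 = 462.52 m.
Depth below ground = 1069 − 462.52 = 606.5 m.

606.5 m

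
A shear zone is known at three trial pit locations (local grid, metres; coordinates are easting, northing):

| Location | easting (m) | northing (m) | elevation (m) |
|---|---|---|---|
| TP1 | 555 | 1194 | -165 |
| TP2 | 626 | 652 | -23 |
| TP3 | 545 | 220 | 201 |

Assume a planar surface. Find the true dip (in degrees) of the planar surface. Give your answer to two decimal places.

41.52°

Two edge vectors: TP1→TP2 = (71, -542, 142), TP1→TP3 = (-10, -974, 366).
Normal n = (TP1→TP2) × (TP1→TP3) = (-60064, -27406, -74574).
So ∂z/∂easting = −n_x/n_z = −0.80543 and ∂z/∂northing = −n_y/n_z = −0.36750.
Gradient magnitude |∇z| = √(a² + b²) = √(0.64871 + 0.13506) = 0.88531.
True dip = arctan(0.88531) = 41.52°, dipping toward ENE (azimuth ≈ 065°).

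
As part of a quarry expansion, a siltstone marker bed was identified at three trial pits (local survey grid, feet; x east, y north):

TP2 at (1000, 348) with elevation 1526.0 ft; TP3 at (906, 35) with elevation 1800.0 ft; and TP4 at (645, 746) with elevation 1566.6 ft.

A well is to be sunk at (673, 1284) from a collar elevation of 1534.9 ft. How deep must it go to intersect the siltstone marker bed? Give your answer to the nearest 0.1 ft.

329.8 ft

Let the plane be z = a·x + b·y + c.
TP3−TP2: −94a − 313b = 274;  TP4−TP2: −355a + 398b = 40.6.
Solving gives a = −0.819782, b = −0.629203.
Then c = 1526 − a·1000 − b·348 = 2564.74.
At (673, 1284): z_contact = −551.71 − 807.90 + 2564.74 = 1205.14 ft.
Depth below ground = 1534.9 − 1205.14 = 329.8 ft.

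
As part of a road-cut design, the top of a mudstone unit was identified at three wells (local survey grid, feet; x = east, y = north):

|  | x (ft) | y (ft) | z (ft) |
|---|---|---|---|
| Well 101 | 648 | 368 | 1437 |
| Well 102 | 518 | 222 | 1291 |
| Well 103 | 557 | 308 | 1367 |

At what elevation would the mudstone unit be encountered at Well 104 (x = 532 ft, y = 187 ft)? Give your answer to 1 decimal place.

1268.0 ft

Let the plane be z = a·x + b·y + c.
Well 102−Well 101: −130a − 146b = −146;  Well 103−Well 101: −91a − 60b = −70.
Solving gives a = 0.26613, b = 0.76303.
Then c = 1437 − a·648 − b·368 = 983.75.
At (532, 187): z = 141.6 + 142.7 + 983.75 = 1268.0 ft.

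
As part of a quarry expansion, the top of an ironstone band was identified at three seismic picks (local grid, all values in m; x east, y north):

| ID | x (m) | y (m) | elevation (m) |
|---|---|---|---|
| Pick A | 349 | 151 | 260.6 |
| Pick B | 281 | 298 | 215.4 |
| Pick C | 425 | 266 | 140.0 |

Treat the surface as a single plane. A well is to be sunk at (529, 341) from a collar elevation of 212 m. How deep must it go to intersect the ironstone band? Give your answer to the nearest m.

187 m

Let the plane be z = a·x + b·y + c.
Pick B−Pick A: −68a + 147b = −45.2;  Pick C−Pick A: 76a + 115b = −120.6.
Solving gives a = −0.65976, b = −0.61268.
Then c = 260.6 − a·349 − b·151 = 583.37.
At (529, 341): z_contact = −349.0 − 208.9 + 583.37 = 25.4 m.
Depth below ground = 212 − 25.4 = 187 m.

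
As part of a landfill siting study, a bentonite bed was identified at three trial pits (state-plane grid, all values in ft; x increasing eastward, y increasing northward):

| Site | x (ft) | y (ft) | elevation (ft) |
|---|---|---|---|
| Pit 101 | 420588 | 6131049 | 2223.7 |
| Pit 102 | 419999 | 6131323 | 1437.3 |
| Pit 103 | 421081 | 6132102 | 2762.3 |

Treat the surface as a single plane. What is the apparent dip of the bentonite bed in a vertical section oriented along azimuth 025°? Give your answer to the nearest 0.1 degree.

24.8°

Let the plane be z = a·x + b·y + c.
Pit 102−Pit 101: −589a + 274b = −786.4;  Pit 103−Pit 101: 493a + 1053b = 538.6.
Solving gives a = 1.29175, b = −0.09329.
Unit vector along 025° is (sin 25°, cos 25°) = (0.4226, 0.9063).
Slope in that direction = a·(0.4226) + b·(0.9063) = 0.46137.
Apparent dip = arctan|0.46137| = 24.8° (true dip is 52.3°, so apparent ≤ true as expected).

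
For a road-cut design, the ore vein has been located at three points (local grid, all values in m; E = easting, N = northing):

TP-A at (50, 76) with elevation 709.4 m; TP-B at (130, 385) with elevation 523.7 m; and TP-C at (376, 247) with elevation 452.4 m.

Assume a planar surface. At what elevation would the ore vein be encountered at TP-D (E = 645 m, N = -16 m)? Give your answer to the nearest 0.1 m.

425.9 m

Two edge vectors: TP-A→TP-B = (80, 309, -185.7), TP-A→TP-C = (326, 171, -257).
Normal n = (TP-A→TP-B) × (TP-A→TP-C) = (-47658.3, -39978.2, -87054).
So ∂z/∂E = −n_x/n_z = −0.54746 and ∂z/∂N = −n_y/n_z = −0.45923.
Intercept c from TP-A: 709.4 + 27.37 + 34.90 = 771.67.
At (645, -16): z = −353.1 + 7.3 + 771.67 = 425.9 m.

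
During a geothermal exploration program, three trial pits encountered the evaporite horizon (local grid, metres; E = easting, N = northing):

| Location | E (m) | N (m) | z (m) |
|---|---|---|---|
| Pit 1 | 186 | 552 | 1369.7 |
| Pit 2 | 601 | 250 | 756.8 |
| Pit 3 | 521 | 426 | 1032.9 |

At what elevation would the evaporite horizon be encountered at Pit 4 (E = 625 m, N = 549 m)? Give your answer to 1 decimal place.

1145.7 m

Two edge vectors: Pit 1→Pit 2 = (415, -302, -612.9), Pit 1→Pit 3 = (335, -126, -336.8).
Normal n = (Pit 1→Pit 2) × (Pit 1→Pit 3) = (24488.2, -65549.5, 48880).
So ∂z/∂E = −n_x/n_z = −0.50099 and ∂z/∂N = −n_y/n_z = 1.34103.
Intercept c from Pit 1: 1369.7 + 93.18 − 740.25 = 722.64.
At (625, 549): z = −313.1 + 736.2 + 722.64 = 1145.7 m.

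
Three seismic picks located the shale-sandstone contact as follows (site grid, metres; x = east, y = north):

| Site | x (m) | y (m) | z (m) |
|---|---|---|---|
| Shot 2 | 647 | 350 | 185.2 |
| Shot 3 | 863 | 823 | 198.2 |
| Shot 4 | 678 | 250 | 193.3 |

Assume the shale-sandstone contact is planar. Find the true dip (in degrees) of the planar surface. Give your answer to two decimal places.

Two edge vectors: Shot 2→Shot 3 = (216, 473, 13), Shot 2→Shot 4 = (31, -100, 8.1).
Normal n = (Shot 2→Shot 3) × (Shot 2→Shot 4) = (5131.3, -1346.6, -36263).
So ∂z/∂x = −n_x/n_z = 0.14150 and ∂z/∂y = −n_y/n_z = −0.03713.
Gradient magnitude |∇z| = √(a² + b²) = √(0.02002 + 0.00138) = 0.14629.
True dip = arctan(0.14629) = 8.32°, dipping toward WNW (azimuth ≈ 285°).

8.32°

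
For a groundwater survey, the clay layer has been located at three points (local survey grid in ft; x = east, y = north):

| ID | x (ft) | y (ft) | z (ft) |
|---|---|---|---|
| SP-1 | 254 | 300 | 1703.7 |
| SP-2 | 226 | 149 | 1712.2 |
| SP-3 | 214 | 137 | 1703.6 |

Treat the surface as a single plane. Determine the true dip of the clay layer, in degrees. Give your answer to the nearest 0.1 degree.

Let the plane be z = a·x + b·y + c.
SP-2−SP-1: −28a − 151b = 8.5;  SP-3−SP-1: −40a − 163b = −0.1.
Solving gives a = 0.94892, b = −0.23225.
Gradient magnitude |∇z| = √(a² + b²) = √(0.90044 + 0.05394) = 0.97692.
True dip = arctan(0.97692) = 44.3°, dipping toward WNW (azimuth ≈ 284°).

44.3°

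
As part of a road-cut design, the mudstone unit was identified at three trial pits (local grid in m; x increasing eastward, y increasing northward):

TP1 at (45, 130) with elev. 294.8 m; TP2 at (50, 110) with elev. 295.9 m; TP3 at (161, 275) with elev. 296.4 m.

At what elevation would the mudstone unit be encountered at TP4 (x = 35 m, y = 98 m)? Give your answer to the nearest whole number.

295 m

Two edge vectors: TP1→TP2 = (5, -20, 1.1), TP1→TP3 = (116, 145, 1.6).
Normal n = (TP1→TP2) × (TP1→TP3) = (-191.5, 119.6, 3045).
So ∂z/∂x = −n_x/n_z = 0.06289 and ∂z/∂y = −n_y/n_z = −0.03928.
Intercept c from TP1: 294.8 − 2.83 + 5.11 = 297.08.
At (35, 98): z = 2.2 − 3.8 + 297.08 = 295.4 m.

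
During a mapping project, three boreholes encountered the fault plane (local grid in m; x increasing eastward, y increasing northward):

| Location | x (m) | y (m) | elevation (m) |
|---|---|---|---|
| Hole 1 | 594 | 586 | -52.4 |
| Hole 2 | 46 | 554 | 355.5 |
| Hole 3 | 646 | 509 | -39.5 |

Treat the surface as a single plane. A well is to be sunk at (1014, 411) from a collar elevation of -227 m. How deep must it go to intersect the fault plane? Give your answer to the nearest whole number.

Two edge vectors: Hole 1→Hole 2 = (-548, -32, 407.9), Hole 1→Hole 3 = (52, -77, 12.9).
Normal n = (Hole 1→Hole 2) × (Hole 1→Hole 3) = (30995.5, 28280, 43860).
So ∂z/∂x = −n_x/n_z = −0.70669 and ∂z/∂y = −n_y/n_z = −0.64478.
Intercept c from Hole 1: -52.4 + 419.77 + 377.84 = 745.22.
At (1014, 411): z_contact = −716.6 − 265.0 + 745.22 = -236.4 m.
Depth below ground = -227 − (-236.4) = 9 m.

9 m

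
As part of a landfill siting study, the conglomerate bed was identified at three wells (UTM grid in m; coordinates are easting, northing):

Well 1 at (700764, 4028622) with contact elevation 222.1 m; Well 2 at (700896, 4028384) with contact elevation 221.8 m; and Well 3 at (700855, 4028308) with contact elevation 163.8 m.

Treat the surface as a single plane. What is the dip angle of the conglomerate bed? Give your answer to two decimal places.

38.55°

Let the plane be z = a·easting + b·northing + c.
Well 2−Well 1: 132a − 238b = −0.3;  Well 3−Well 1: 91a − 314b = −58.3.
Solving gives a = 0.69637, b = 0.38748.
Gradient magnitude |∇z| = √(a² + b²) = √(0.48493 + 0.15014) = 0.79692.
True dip = arctan(0.79692) = 38.55°, dipping toward WSW (azimuth ≈ 241°).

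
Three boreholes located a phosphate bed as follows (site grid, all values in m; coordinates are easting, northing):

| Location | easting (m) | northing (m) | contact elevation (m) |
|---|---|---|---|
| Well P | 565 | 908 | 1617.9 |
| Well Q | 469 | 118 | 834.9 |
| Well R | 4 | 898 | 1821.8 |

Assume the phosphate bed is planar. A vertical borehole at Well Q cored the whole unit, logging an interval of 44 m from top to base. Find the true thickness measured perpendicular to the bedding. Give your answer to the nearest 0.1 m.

Two edge vectors: Well P→Well Q = (-96, -790, -783), Well P→Well R = (-561, -10, 203.9).
Normal n = (Well P→Well Q) × (Well P→Well R) = (-168911, 458837.4, -442230).
So ∂z/∂easting = −n_x/n_z = −0.38195 and ∂z/∂northing = −n_y/n_z = 1.03755.
|∇z| = √(a²+b²) = 1.10562, so dip δ = arctan(1.10562) = 47.87°.
True thickness = vertical thickness × cos δ = 44 × cos 47.87° = 29.5 m.

29.5 m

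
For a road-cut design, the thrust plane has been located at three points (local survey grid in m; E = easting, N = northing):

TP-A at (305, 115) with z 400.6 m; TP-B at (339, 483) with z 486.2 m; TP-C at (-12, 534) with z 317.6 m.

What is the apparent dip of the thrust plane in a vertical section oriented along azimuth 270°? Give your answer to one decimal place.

26.9°

Two edge vectors: TP-A→TP-B = (34, 368, 85.6), TP-A→TP-C = (-317, 419, -83).
Normal n = (TP-A→TP-B) × (TP-A→TP-C) = (-66410.4, -24313.2, 130902).
So ∂z/∂E = −n_x/n_z = 0.50733 and ∂z/∂N = −n_y/n_z = 0.18574.
Unit vector along 270° is (sin 270°, cos 270°) = (-1.0000, -0.0000).
Slope in that direction = a·(-1.0000) + b·(-0.0000) = −0.50733.
Apparent dip = arctan|0.50733| = 26.9° (true dip is 28.4°, so apparent ≤ true as expected).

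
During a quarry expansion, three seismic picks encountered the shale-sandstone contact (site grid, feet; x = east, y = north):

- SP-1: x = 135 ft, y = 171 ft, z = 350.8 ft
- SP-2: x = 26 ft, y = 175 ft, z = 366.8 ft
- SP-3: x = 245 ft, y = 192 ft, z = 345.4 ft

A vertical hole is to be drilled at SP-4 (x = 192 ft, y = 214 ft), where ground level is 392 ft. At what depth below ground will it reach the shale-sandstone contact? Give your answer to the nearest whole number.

30 ft

Let the plane be z = a·x + b·y + c.
SP-2−SP-1: −109a + 4b = 16;  SP-3−SP-1: 110a + 21b = −5.4.
Solving gives a = −0.13104, b = 0.42924.
Then c = 350.8 − a·135 − b·171 = 295.09.
At (192, 214): z_contact = −25.2 + 91.9 + 295.09 = 361.8 ft.
Depth below ground = 392 − 361.8 = 30 ft.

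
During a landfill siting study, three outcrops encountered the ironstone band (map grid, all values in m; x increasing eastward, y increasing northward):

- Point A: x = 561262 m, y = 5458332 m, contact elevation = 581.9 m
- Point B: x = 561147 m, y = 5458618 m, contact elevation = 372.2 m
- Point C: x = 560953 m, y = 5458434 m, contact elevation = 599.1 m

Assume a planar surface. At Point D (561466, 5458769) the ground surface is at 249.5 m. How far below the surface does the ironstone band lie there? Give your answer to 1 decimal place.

Let the plane be z = a·x + b·y + c.
Point B−Point A: −115a + 286b = −209.7;  Point C−Point A: −309a + 102b = 17.2.
Solving gives a = −0.343257137, b = −0.871239758.
Then c = 581.9 − a·561262 − b·5458332 = 4948754.94.
At (561466, 5458769): z_contact = −192727.21 − 4755896.58 + 4948754.94 = 131.14 m.
Depth below ground = 249.5 − 131.14 = 118.4 m.

118.4 m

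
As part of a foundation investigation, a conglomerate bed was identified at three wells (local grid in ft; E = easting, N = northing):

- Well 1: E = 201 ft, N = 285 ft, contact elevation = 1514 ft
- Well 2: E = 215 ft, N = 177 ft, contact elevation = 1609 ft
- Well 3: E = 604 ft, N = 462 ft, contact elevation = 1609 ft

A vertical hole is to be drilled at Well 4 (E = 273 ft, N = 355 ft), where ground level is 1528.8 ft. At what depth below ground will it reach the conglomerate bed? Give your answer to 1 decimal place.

Two edge vectors: Well 1→Well 2 = (14, -108, 95), Well 1→Well 3 = (403, 177, 95).
Normal n = (Well 1→Well 2) × (Well 1→Well 3) = (-27075, 36955, 46002).
So ∂z/∂E = −n_x/n_z = 0.58856 and ∂z/∂N = −n_y/n_z = −0.80333.
Intercept c from Well 1: 1514 − 118.30 + 228.95 = 1624.65.
At (273, 355): z_contact = 160.68 − 285.18 + 1624.65 = 1500.14 ft.
Depth below ground = 1528.8 − 1500.14 = 28.7 ft.

28.7 ft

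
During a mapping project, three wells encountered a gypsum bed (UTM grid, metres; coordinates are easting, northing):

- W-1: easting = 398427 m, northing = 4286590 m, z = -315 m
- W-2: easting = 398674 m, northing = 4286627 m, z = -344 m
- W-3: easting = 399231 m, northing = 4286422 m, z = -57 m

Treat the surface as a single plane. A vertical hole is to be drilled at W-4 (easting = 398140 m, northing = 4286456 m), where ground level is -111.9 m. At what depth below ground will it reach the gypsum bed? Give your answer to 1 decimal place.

Two edge vectors: W-1→W-2 = (247, 37, -29), W-1→W-3 = (804, -168, 258).
Normal n = (W-1→W-2) × (W-1→W-3) = (4674, -87042, -71244).
So ∂z/∂easting = −n_x/n_z = 0.065605525 and ∂z/∂northing = −n_y/n_z = −1.221744989.
Intercept c from W-1: -315 − 26139.01 + 5237119.85 = 5210665.84.
At (398140, 4286456): z_contact = 26120.18 − 5236956.14 + 5210665.84 = -170.11 m.
Depth below ground = -111.9 − (-170.11) = 58.2 m.

58.2 m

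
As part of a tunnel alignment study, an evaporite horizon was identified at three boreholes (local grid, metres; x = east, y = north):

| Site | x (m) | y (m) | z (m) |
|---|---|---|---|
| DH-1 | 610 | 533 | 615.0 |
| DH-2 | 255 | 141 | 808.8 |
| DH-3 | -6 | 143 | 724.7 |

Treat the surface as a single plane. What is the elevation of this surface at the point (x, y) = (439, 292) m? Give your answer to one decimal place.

Let the plane be z = a·x + b·y + c.
DH-2−DH-1: −355a − 392b = 193.8;  DH-3−DH-1: −616a − 390b = 109.7.
Solving gives a = 0.31624, b = −0.78078.
Then c = 615 − a·610 − b·533 = 838.25.
At (439, 292): z = 138.8 − 228.0 + 838.25 = 749.1 m.

749.1 m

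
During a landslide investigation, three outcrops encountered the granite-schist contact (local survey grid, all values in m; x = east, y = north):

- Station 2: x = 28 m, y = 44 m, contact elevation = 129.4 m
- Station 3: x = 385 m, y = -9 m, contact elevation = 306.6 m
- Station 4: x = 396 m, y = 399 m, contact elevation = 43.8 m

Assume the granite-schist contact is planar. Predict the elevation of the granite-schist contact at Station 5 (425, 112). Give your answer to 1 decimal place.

Two edge vectors: Station 2→Station 3 = (357, -53, 177.2), Station 2→Station 4 = (368, 355, -85.6).
Normal n = (Station 2→Station 3) × (Station 2→Station 4) = (-58369.2, 95768.8, 146239).
So ∂z/∂x = −n_x/n_z = 0.39914 and ∂z/∂y = −n_y/n_z = −0.65488.
Intercept c from Station 2: 129.4 − 11.18 + 28.81 = 147.04.
At (425, 112): z = 169.6 − 73.3 + 147.04 = 243.3 m.

243.3 m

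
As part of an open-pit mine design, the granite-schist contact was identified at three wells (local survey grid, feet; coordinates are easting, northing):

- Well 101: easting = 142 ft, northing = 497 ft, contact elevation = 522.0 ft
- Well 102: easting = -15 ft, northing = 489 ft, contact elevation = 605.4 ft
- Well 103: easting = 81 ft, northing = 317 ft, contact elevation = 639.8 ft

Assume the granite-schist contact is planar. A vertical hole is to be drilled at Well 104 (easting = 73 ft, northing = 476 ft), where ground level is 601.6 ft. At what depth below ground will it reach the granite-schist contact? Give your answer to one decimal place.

Let the plane be z = a·easting + b·northing + c.
Well 102−Well 101: −157a − 8b = 83.4;  Well 103−Well 101: −61a − 180b = 117.8.
Solving gives a = −0.50661, b = −0.48276.
Then c = 522 − a·142 − b·497 = 833.87.
At (73, 476): z_contact = −36.98 − 229.79 + 833.87 = 567.09 ft.
Depth below ground = 601.6 − 567.09 = 34.5 ft.

34.5 ft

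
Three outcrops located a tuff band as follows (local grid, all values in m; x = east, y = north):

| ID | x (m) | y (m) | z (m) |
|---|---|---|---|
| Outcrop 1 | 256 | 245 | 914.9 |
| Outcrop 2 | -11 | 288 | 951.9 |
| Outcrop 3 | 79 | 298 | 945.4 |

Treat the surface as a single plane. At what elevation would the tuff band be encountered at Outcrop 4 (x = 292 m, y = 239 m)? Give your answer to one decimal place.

909.9 m

Let the plane be z = a·x + b·y + c.
Outcrop 2−Outcrop 1: −267a + 43b = 37;  Outcrop 3−Outcrop 1: −177a + 53b = 30.5.
Solving gives a = −0.09931, b = 0.24381.
Then c = 914.9 − a·256 − b·245 = 880.59.
At (292, 239): z = −29.0 + 58.3 + 880.59 = 909.9 m.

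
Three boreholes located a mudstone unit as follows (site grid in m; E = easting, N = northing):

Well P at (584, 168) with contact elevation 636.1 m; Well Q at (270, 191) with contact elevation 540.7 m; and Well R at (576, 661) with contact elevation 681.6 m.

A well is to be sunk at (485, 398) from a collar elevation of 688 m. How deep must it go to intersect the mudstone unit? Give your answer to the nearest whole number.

60 m

Let the plane be z = a·E + b·N + c.
Well Q−Well P: −314a + 23b = −95.4;  Well R−Well P: −8a + 493b = 45.5.
Solving gives a = 0.31095, b = 0.09734.
Then c = 636.1 − a·584 − b·168 = 438.15.
At (485, 398): z_contact = 150.8 + 38.7 + 438.15 = 627.7 m.
Depth below ground = 688 − 627.7 = 60 m.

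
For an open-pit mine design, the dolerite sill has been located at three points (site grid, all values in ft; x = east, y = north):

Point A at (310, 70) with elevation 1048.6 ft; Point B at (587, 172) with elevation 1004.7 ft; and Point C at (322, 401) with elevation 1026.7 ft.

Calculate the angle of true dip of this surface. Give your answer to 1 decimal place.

Let the plane be z = a·x + b·y + c.
Point B−Point A: 277a + 102b = −43.9;  Point C−Point A: 12a + 331b = −21.9.
Solving gives a = −0.13594, b = −0.06123.
Gradient magnitude |∇z| = √(a² + b²) = √(0.01848 + 0.00375) = 0.14909.
True dip = arctan(0.14909) = 8.5°, dipping toward ENE (azimuth ≈ 066°).

8.5°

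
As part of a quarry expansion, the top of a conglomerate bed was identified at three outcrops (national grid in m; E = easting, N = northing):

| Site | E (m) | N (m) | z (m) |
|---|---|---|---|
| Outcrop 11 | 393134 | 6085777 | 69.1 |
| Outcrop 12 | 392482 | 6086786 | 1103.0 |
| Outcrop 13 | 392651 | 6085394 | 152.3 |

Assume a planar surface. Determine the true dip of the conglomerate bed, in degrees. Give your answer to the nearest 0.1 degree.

41.6°

Let the plane be z = a·E + b·N + c.
Outcrop 12−Outcrop 11: −652a + 1009b = 1033.9;  Outcrop 13−Outcrop 11: −483a − 383b = 83.2.
Solving gives a = −0.65114, b = 0.60392.
Gradient magnitude |∇z| = √(a² + b²) = √(0.42399 + 0.36472) = 0.88809.
True dip = arctan(0.88809) = 41.6°, dipping toward SE (azimuth ≈ 133°).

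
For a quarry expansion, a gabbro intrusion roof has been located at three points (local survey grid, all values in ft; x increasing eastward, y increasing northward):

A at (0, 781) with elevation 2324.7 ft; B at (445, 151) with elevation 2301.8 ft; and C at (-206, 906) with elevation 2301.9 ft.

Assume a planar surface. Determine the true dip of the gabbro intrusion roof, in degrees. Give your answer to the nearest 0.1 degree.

17.1°

Two edge vectors: A→B = (445, -630, -22.9), A→C = (-206, 125, -22.8).
Normal n = (A→B) × (A→C) = (17226.5, 14863.4, -74155).
So ∂z/∂x = −n_x/n_z = 0.23230 and ∂z/∂y = −n_y/n_z = 0.20044.
Gradient magnitude |∇z| = √(a² + b²) = √(0.05397 + 0.04017) = 0.30682.
True dip = arctan(0.30682) = 17.1°, dipping toward SW (azimuth ≈ 229°).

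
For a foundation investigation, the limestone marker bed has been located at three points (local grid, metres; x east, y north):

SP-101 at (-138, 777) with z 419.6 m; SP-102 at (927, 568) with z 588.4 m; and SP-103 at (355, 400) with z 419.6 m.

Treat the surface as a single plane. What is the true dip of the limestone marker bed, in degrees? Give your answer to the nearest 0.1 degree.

Two edge vectors: SP-101→SP-102 = (1065, -209, 168.8), SP-101→SP-103 = (493, -377, 0).
Normal n = (SP-101→SP-102) × (SP-101→SP-103) = (63637.6, 83218.4, -298468).
So ∂z/∂x = −n_x/n_z = 0.21321 and ∂z/∂y = −n_y/n_z = 0.27882.
Gradient magnitude |∇z| = √(a² + b²) = √(0.04546 + 0.07774) = 0.35100.
True dip = arctan(0.35100) = 19.3°, dipping toward SW (azimuth ≈ 217°).

19.3°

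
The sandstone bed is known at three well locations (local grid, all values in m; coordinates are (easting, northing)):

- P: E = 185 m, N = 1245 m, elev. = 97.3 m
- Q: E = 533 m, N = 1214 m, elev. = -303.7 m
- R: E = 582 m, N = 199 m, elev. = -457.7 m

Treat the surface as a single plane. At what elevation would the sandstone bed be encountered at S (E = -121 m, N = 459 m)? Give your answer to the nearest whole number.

371 m

Two edge vectors: P→Q = (348, -31, -401), P→R = (397, -1046, -555).
Normal n = (P→Q) × (P→R) = (-402241, 33943, -351701).
So ∂z/∂E = −n_x/n_z = −1.14370 and ∂z/∂N = −n_y/n_z = 0.09651.
Intercept c from P: 97.3 + 211.58 − 120.16 = 188.73.
At (-121, 459): z = 138.4 + 44.3 + 188.73 = 371.4 m.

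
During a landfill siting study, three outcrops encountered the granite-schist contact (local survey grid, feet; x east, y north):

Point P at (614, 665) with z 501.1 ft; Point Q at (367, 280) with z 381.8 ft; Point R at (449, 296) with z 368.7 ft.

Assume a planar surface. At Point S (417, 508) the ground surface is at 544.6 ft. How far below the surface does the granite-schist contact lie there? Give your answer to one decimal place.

67.9 ft

Let the plane be z = a·x + b·y + c.
Point Q−Point P: −247a − 385b = −119.3;  Point R−Point P: −165a − 369b = −132.4.
Solving gives a = −0.25173, b = 0.47137.
Then c = 501.1 − a·614 − b·665 = 342.20.
At (417, 508): z_contact = −104.97 + 239.46 + 342.20 = 476.69 ft.
Depth below ground = 544.6 − 476.69 = 67.9 ft.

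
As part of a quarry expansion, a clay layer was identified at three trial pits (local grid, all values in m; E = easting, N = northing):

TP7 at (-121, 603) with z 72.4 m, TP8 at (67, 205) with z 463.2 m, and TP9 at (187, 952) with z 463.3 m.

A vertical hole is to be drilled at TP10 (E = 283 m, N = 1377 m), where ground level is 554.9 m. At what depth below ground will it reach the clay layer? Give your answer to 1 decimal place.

48.5 m

Two edge vectors: TP7→TP8 = (188, -398, 390.8), TP7→TP9 = (308, 349, 390.9).
Normal n = (TP7→TP8) × (TP7→TP9) = (-291967.4, 46877.2, 188196).
So ∂z/∂E = −n_x/n_z = 1.551401 and ∂z/∂N = −n_y/n_z = −0.249087.
Intercept c from TP7: 72.4 + 187.72 + 150.20 = 410.32.
At (283, 1377): z_contact = 439.05 − 342.99 + 410.32 = 506.37 m.
Depth below ground = 554.9 − 506.37 = 48.5 m.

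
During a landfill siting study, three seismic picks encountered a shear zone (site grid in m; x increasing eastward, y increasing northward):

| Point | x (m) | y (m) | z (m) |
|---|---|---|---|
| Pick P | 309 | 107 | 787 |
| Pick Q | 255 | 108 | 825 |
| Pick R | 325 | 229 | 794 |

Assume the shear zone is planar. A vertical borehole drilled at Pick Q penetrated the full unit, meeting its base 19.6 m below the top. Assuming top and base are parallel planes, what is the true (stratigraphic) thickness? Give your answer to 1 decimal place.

Two edge vectors: Pick P→Pick Q = (-54, 1, 38), Pick P→Pick R = (16, 122, 7).
Normal n = (Pick P→Pick Q) × (Pick P→Pick R) = (-4629, 986, -6604).
So ∂z/∂x = −n_x/n_z = −0.70094 and ∂z/∂y = −n_y/n_z = 0.14930.
|∇z| = √(a²+b²) = 0.71666, so dip δ = arctan(0.71666) = 35.63°.
True thickness = vertical thickness × cos δ = 19.6 × cos 35.63° = 15.9 m.

15.9 m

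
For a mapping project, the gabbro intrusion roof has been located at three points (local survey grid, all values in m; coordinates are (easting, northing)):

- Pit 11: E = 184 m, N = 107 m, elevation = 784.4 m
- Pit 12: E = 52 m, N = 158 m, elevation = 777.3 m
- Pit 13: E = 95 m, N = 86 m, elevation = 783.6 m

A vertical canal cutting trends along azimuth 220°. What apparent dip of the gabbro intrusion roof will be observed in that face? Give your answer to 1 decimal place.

2.2°

Two edge vectors: Pit 11→Pit 12 = (-132, 51, -7.1), Pit 11→Pit 13 = (-89, -21, -0.8).
Normal n = (Pit 11→Pit 12) × (Pit 11→Pit 13) = (-189.9, 526.3, 7311).
So ∂z/∂E = −n_x/n_z = 0.02597 and ∂z/∂N = −n_y/n_z = −0.07199.
Unit vector along 220° is (sin 220°, cos 220°) = (-0.6428, -0.7660).
Slope in that direction = a·(-0.6428) + b·(-0.7660) = 0.03845.
Apparent dip = arctan|0.03845| = 2.2° (true dip is 4.4°, so apparent ≤ true as expected).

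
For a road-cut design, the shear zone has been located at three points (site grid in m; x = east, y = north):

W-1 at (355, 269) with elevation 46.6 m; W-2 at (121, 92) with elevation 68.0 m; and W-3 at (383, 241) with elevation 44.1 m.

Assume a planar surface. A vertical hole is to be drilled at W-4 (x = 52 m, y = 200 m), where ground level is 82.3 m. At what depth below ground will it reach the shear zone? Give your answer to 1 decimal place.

8.2 m

Two edge vectors: W-1→W-2 = (-234, -177, 21.4), W-1→W-3 = (28, -28, -2.5).
Normal n = (W-1→W-2) × (W-1→W-3) = (1041.7, 14.2, 11508).
So ∂z/∂x = −n_x/n_z = −0.09052 and ∂z/∂y = −n_y/n_z = −0.00123.
Intercept c from W-1: 46.6 + 32.13 + 0.33 = 79.07.
At (52, 200): z_contact = −4.71 − 0.25 + 79.07 = 74.11 m.
Depth below ground = 82.3 − 74.11 = 8.2 m.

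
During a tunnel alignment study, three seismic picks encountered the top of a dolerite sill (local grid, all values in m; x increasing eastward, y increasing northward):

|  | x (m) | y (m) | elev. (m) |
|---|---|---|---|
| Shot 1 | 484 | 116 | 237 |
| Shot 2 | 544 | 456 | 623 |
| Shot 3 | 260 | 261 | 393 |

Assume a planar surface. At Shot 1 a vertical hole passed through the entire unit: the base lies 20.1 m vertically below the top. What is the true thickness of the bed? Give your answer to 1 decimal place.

13.3 m

Let the plane be z = a·x + b·y + c.
Shot 2−Shot 1: 60a + 340b = 386;  Shot 3−Shot 1: −224a + 145b = 156.
Solving gives a = 0.03453, b = 1.12920.
|∇z| = √(a²+b²) = 1.12973, so dip δ = arctan(1.12973) = 48.49°.
True thickness = vertical thickness × cos δ = 20.1 × cos 48.49° = 13.3 m.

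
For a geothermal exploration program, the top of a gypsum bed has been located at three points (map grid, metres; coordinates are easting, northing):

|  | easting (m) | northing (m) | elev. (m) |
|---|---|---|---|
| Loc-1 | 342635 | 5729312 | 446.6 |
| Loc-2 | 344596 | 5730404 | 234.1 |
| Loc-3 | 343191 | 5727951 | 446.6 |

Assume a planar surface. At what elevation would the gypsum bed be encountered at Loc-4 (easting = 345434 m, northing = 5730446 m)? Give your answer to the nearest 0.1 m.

158.6 m

Let the plane be z = a·easting + b·northing + c.
Loc-2−Loc-1: 1961a + 1092b = −212.5;  Loc-3−Loc-1: 556a − 1361b = 0.
Solving gives a = −0.088280237, b = −0.036064520.
Then c = 446.6 − a·342635 − b·5729312 = 237319.39.
At (345434, 5730446): z = −30495.0 − 206665.8 + 237319.39 = 158.6 m.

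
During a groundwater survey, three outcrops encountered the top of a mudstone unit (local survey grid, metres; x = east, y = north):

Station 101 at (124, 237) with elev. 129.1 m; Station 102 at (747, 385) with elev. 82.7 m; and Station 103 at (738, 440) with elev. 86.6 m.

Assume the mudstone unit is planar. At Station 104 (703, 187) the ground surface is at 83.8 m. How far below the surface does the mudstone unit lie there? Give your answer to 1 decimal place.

Let the plane be z = a·x + b·y + c.
Station 102−Station 101: 623a + 148b = −46.4;  Station 103−Station 101: 614a + 203b = −42.5.
Solving gives a = −0.08791, b = 0.05652.
Then c = 129.1 − a·124 − b·237 = 126.60.
At (703, 187): z_contact = −61.80 + 10.57 + 126.60 = 75.38 m.
Depth below ground = 83.8 − 75.38 = 8.4 m.

8.4 m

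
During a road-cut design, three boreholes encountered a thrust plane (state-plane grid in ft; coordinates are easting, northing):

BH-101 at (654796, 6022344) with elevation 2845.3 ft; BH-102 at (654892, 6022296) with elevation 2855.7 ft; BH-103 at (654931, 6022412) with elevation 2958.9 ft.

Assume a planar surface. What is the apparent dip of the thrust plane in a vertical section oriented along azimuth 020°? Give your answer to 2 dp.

Two edge vectors: BH-101→BH-102 = (96, -48, 10.4), BH-101→BH-103 = (135, 68, 113.6).
Normal n = (BH-101→BH-102) × (BH-101→BH-103) = (-6160, -9501.6, 13008).
So ∂z/∂easting = −n_x/n_z = 0.47355 and ∂z/∂northing = −n_y/n_z = 0.73044.
Unit vector along 020° is (sin 20°, cos 20°) = (0.3420, 0.9397).
Slope in that direction = a·(0.3420) + b·(0.9397) = 0.84836.
Apparent dip = arctan|0.84836| = 40.31° (true dip is 41.0°, so apparent ≤ true as expected).

40.31°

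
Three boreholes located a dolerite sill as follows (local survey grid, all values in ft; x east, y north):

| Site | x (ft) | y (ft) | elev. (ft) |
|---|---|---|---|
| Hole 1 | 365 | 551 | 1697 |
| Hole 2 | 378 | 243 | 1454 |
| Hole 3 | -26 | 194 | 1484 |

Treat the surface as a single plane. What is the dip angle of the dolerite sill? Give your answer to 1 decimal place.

Let the plane be z = a·x + b·y + c.
Hole 2−Hole 1: 13a − 308b = −243;  Hole 3−Hole 1: −391a − 357b = −213.
Solving gives a = −0.16908, b = 0.78182.
Gradient magnitude |∇z| = √(a² + b²) = √(0.02859 + 0.61125) = 0.79990.
True dip = arctan(0.79990) = 38.7°, dipping toward SSE (azimuth ≈ 168°).

38.7°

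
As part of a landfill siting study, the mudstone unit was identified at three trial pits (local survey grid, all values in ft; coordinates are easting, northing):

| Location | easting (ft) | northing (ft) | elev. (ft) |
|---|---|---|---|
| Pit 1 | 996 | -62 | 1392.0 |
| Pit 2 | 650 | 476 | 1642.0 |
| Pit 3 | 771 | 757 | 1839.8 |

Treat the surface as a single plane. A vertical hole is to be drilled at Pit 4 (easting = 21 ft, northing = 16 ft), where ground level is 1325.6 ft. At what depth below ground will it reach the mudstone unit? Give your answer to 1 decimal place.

103.4 ft

Let the plane be z = a·easting + b·northing + c.
Pit 2−Pit 1: −346a + 538b = 250;  Pit 3−Pit 1: −225a + 819b = 447.8.
Solving gives a = 0.22280, b = 0.60797.
Then c = 1392 − a·996 − b·-62 = 1207.78.
At (21, 16): z_contact = 4.68 + 9.73 + 1207.78 = 1222.19 ft.
Depth below ground = 1325.6 − 1222.19 = 103.4 ft.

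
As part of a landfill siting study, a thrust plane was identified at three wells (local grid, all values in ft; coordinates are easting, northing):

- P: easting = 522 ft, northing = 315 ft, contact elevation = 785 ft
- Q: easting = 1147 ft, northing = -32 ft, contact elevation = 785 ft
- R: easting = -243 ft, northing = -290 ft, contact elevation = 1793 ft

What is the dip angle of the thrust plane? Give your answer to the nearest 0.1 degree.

Two edge vectors: P→Q = (625, -347, 0), P→R = (-765, -605, 1008).
Normal n = (P→Q) × (P→R) = (-349776, -630000, -643580).
So ∂z/∂easting = −n_x/n_z = −0.54348 and ∂z/∂northing = −n_y/n_z = −0.97890.
Gradient magnitude |∇z| = √(a² + b²) = √(0.29538 + 0.95824) = 1.11965.
True dip = arctan(1.11965) = 48.2°, dipping toward NNE (azimuth ≈ 029°).

48.2°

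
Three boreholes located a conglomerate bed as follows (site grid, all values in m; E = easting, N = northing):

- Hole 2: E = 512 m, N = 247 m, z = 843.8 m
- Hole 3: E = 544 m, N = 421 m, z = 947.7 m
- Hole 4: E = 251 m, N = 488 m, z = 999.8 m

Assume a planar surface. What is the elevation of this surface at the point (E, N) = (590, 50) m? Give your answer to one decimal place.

Let the plane be z = a·E + b·N + c.
Hole 3−Hole 2: 32a + 174b = 103.9;  Hole 4−Hole 2: −261a + 241b = 156.
Solving gives a = −0.03961, b = 0.60441.
Then c = 843.8 − a·512 − b·247 = 714.79.
At (590, 50): z = −23.4 + 30.2 + 714.79 = 721.6 m.

721.6 m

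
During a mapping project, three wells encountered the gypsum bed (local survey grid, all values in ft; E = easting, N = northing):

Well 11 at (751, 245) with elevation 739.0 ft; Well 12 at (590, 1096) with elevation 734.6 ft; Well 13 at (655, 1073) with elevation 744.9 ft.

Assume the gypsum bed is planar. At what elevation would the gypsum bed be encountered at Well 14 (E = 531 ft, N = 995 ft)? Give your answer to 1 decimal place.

Let the plane be z = a·E + b·N + c.
Well 12−Well 11: −161a + 851b = −4.4;  Well 13−Well 11: −96a + 828b = 5.9.
Solving gives a = 0.167870, b = 0.026589.
Then c = 739 − a·751 − b·245 = 606.42.
At (531, 995): z = 89.1 + 26.5 + 606.42 = 722.0 ft.

722.0 ft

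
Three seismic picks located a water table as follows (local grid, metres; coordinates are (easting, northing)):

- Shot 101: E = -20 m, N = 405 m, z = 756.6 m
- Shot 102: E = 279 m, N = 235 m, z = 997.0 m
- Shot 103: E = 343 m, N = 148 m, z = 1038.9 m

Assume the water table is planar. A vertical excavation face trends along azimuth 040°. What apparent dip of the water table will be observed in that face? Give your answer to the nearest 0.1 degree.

36.1°

Two edge vectors: Shot 101→Shot 102 = (299, -170, 240.4), Shot 101→Shot 103 = (363, -257, 282.3).
Normal n = (Shot 101→Shot 102) × (Shot 101→Shot 103) = (13791.8, 2857.5, -15133).
So ∂z/∂E = −n_x/n_z = 0.91137 and ∂z/∂N = −n_y/n_z = 0.18883.
Unit vector along 040° is (sin 40°, cos 40°) = (0.6428, 0.7660).
Slope in that direction = a·(0.6428) + b·(0.7660) = 0.73047.
Apparent dip = arctan|0.73047| = 36.1° (true dip is 42.9°, so apparent ≤ true as expected).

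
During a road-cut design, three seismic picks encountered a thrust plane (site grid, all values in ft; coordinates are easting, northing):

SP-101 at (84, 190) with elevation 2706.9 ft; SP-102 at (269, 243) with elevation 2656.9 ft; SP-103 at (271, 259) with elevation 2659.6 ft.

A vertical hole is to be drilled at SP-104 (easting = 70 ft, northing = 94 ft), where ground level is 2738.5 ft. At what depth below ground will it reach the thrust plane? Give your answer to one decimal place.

Let the plane be z = a·easting + b·northing + c.
SP-102−SP-101: 185a + 53b = −50;  SP-103−SP-101: 187a + 69b = −47.3.
Solving gives a = −0.33045, b = 0.21006.
Then c = 2706.9 − a·84 − b·190 = 2694.75.
At (70, 94): z_contact = −23.13 + 19.75 + 2694.75 = 2691.36 ft.
Depth below ground = 2738.5 − 2691.36 = 47.1 ft.

47.1 ft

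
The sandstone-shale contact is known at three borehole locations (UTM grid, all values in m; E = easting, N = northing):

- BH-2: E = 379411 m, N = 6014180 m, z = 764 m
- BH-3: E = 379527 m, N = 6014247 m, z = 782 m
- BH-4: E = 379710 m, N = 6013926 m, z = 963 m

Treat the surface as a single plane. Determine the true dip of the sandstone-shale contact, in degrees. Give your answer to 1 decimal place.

27.0°

Two edge vectors: BH-2→BH-3 = (116, 67, 18), BH-2→BH-4 = (299, -254, 199).
Normal n = (BH-2→BH-3) × (BH-2→BH-4) = (17905, -17702, -49497).
So ∂z/∂E = −n_x/n_z = 0.36174 and ∂z/∂N = −n_y/n_z = −0.35764.
Gradient magnitude |∇z| = √(a² + b²) = √(0.13086 + 0.12790) = 0.50868.
True dip = arctan(0.50868) = 27.0°, dipping toward NW (azimuth ≈ 315°).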